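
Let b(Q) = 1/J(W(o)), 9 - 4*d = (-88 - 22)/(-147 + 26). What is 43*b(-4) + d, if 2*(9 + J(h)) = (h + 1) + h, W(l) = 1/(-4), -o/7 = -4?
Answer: -4453/1540 ≈ -2.8916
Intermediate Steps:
o = 28 (o = -7*(-4) = 28)
W(l) = -1/4
J(h) = -17/2 + h (J(h) = -9 + ((h + 1) + h)/2 = -9 + ((1 + h) + h)/2 = -9 + (1 + 2*h)/2 = -9 + (1/2 + h) = -17/2 + h)
d = 89/44 (d = 9/4 - (-88 - 22)/(4*(-147 + 26)) = 9/4 - (-55)/(2*(-121)) = 9/4 - (-55)*(-1)/(2*121) = 9/4 - 1/4*10/11 = 9/4 - 5/22 = 89/44 ≈ 2.0227)
b(Q) = -4/35 (b(Q) = 1/(-17/2 - 1/4) = 1/(-35/4) = -4/35)
43*b(-4) + d = 43*(-4/35) + 89/44 = -172/35 + 89/44 = -4453/1540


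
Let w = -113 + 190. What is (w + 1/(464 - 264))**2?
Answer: 237190801/40000 ≈ 5929.8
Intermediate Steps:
w = 77
(w + 1/(464 - 264))**2 = (77 + 1/(464 - 264))**2 = (77 + 1/200)**2 = (15401/200)**2 = 237190801/40000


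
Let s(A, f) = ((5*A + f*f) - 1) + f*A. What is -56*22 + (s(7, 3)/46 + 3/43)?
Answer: -1217003/989 ≈ -1230.5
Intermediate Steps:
s(A, f) = -1 + f² + 5*A + A*f (s(A, f) = ((5*A + f²) - 1) + A*f = ((f² + 5*A) - 1) + A*f = (-1 + f² + 5*A) + A*f = -1 + f² + 5*A + A*f)
-56*22 + (s(7, 3)/46 + 3/43) = -56*22 + ((-1 + 3² + 5*7 + 7*3)/46 + 3/43) = -1232 + ((-1 + 9 + 35 + 21)*(1/46) + 3*(1/43)) = -1232 + (64*(1/46) + 3/43) = -1232 + (32/23 + 3/43) = -1232 + 1445/989 = -1217003/989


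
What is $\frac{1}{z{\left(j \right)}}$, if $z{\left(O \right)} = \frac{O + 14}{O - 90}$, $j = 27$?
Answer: $- \frac{63}{41} \approx -1.5366$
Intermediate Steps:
$z{\left(O \right)} = \frac{14 + O}{-90 + O}$
$\frac{1}{z{\left(j \right)}} = \frac{1}{\frac{1}{-90 + 27} \left(14 + 27\right)} = \frac{1}{\frac{1}{-63} \cdot 41} = \frac{1}{\left(- \frac{1}{63}\right) 41} = \frac{1}{- \frac{41}{63}} = - \frac{63}{41}$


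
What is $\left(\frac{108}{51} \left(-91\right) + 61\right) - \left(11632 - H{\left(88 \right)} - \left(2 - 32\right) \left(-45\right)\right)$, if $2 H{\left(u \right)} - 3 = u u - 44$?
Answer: $- \frac{223115}{34} \approx -6562.2$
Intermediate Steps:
$H{\left(u \right)} = - \frac{41}{2} + \frac{u^{2}}{2}$ ($H{\left(u \right)} = \frac{3}{2} + \frac{u u - 44}{2} = \frac{3}{2} + \frac{u^{2} - 44}{2} = \frac{3}{2} + \frac{-44 + u^{2}}{2} = \frac{3}{2} + \left(-22 + \frac{u^{2}}{2}\right) = - \frac{41}{2} + \frac{u^{2}}{2}$)
$\left(\frac{108}{51} \left(-91\right) + 61\right) - \left(11632 - H{\left(88 \right)} - \left(2 - 32\right) \left(-45\right)\right) = \left(\frac{108}{51} \left(-91\right) + 61\right) - \left(\frac{15561}{2} - \left(2 - 32\right) \left(-45\right)\right) = \left(108 \cdot \frac{1}{51} \left(-91\right) + 61\right) + \left(-11545 + \left(\left(\left(- \frac{41}{2} + \frac{1}{2} \cdot 7744\right) - -1350\right) - 87\right)\right) = \left(\frac{36}{17} \left(-91\right) + 61\right) + \left(-11545 + \left(\left(\left(- \frac{41}{2} + 3872\right) + 1350\right) - 87\right)\right) = \left(- \frac{3276}{17} + 61\right) + \left(-11545 + \left(\left(\frac{7703}{2} + 1350\right) - 87\right)\right) = - \frac{2239}{17} + \left(-11545 + \left(\frac{10403}{2} - 87\right)\right) = - \frac{2239}{17} + \left(-11545 + \frac{10229}{2}\right) = - \frac{2239}{17} - \frac{12861}{2} = - \frac{223115}{34}$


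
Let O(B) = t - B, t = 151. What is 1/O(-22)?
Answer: 1/173 ≈ 0.0057803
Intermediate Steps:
O(B) = 151 - B
1/O(-22) = 1/(151 - 1*(-22)) = 1/(151 + 22) = 1/173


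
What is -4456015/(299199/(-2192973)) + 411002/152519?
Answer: 496801226102731401/15211177427 ≈ 3.2660e+7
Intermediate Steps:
-4456015/(299199/(-2192973)) + 411002/152519 = -4456015/(299199*(-1/2192973)) + 411002*(1/152519) = -4456015/(-99733/730991) + 411002/152519 = -4456015*(-730991/99733) + 411002/152519 = 3257306860865/99733 + 411002/152519 = 496801226102731401/15211177427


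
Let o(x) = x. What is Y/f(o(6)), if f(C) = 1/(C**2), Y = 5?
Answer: 180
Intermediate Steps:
f(C) = C**(-2)
Y/f(o(6)) = 5/(6**(-2)) = 5/(1/36) = 5*36 = 180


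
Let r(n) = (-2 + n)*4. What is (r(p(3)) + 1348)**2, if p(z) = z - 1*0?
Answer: 1827904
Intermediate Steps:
p(z) = z (p(z) = z + 0 = z)
r(n) = -8 + 4*n
(r(p(3)) + 1348)**2 = ((-8 + 4*3) + 1348)**2 = ((-8 + 12) + 1348)**2 = (4 + 1348)**2 = 1352**2 = 1827904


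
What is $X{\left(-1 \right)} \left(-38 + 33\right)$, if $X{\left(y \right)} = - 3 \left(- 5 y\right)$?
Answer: $75$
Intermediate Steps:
$X{\left(y \right)} = 15 y$
$X{\left(-1 \right)} \left(-38 + 33\right) = 15 \left(-1\right) \left(-38 + 33\right) = \left(-15\right) \left(-5\right) = 75$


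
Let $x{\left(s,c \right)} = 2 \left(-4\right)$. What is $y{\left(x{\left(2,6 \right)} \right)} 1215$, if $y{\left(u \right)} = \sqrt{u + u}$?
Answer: $4860 i \approx 4860.0 i$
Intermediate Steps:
$x{\left(s,c \right)} = -8$
$y{\left(u \right)} = \sqrt{2} \sqrt{u}$ ($y{\left(u \right)} = \sqrt{2 u} = \sqrt{2} \sqrt{u}$)
$y{\left(x{\left(2,6 \right)} \right)} 1215 = \sqrt{2} \sqrt{-8} \cdot 1215 = \sqrt{2} \cdot 2 i \sqrt{2} \cdot 1215 = 4 i 1215 = 4860 i$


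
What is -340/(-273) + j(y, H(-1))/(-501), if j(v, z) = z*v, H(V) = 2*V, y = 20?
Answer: 20140/15197 ≈ 1.3253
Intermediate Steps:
j(v, z) = v*z
-340/(-273) + j(y, H(-1))/(-501) = -340/(-273) + (20*(2*(-1)))/(-501) = -340*(-1/273) + (20*(-2))*(-1/501) = 340/273 - 40*(-1/501) = 340/273 + 40/501 = 20140/15197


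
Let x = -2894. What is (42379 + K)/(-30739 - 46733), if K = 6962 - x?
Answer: -52235/77472 ≈ -0.67424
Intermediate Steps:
K = 9856 (K = 6962 - 1*(-2894) = 6962 + 2894 = 9856)
(42379 + K)/(-30739 - 46733) = (42379 + 9856)/(-30739 - 46733) = 52235/(-77472) = 52235*(-1/77472) = -52235/77472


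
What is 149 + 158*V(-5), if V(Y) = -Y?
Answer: 939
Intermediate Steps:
149 + 158*V(-5) = 149 + 158*(-1*(-5)) = 149 + 158*5 = 149 + 790 = 939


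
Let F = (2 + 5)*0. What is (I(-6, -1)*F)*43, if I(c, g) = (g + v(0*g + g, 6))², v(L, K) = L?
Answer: 0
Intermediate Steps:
I(c, g) = 4*g² (I(c, g) = (g + (0*g + g))² = (g + (0 + g))² = (g + g)² = (2*g)² = 4*g²)
F = 0 (F = 7*0 = 0)
(I(-6, -1)*F)*43 = ((4*(-1)²)*0)*43 = ((4*1)*0)*43 = (4*0)*43 = 0*43 = 0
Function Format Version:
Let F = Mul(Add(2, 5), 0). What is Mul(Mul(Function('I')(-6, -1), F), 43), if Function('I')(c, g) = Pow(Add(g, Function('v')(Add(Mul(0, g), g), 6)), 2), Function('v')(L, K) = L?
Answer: 0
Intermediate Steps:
Function('I')(c, g) = Mul(4, Pow(g, 2)) (Function('I')(c, g) = Pow(Add(g, Add(Mul(0, g), g)), 2) = Pow(Add(g, Add(0, g)), 2) = Pow(Add(g, g), 2) = Pow(Mul(2, g), 2) = Mul(4, Pow(g, 2)))
F = 0 (F = Mul(7, 0) = 0)
Mul(Mul(Function('I')(-6, -1), F), 43) = Mul(Mul(Mul(4, Pow(-1, 2)), 0), 43) = Mul(Mul(Mul(4, 1), 0), 43) = Mul(Mul(4, 0), 43) = Mul(0, 43) = 0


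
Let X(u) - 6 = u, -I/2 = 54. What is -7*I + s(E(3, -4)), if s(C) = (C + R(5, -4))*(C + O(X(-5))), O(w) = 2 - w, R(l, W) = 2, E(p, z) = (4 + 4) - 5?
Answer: 776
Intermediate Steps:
I = -108 (I = -2*54 = -108)
X(u) = 6 + u
E(p, z) = 3 (E(p, z) = 8 - 5 = 3)
s(C) = (1 + C)*(2 + C) (s(C) = (C + 2)*(C + (2 - (6 - 5))) = (2 + C)*(C + (2 - 1*1)) = (2 + C)*(C + (2 - 1)) = (2 + C)*(C + 1) = (2 + C)*(1 + C) = (1 + C)*(2 + C))
-7*I + s(E(3, -4)) = -7*(-108) + (2 + 3**2 + 3*3) = 756 + (2 + 9 + 9) = 756 + 20 = 776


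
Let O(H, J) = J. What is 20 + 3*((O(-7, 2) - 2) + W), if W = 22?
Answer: 86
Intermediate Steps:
20 + 3*((O(-7, 2) - 2) + W) = 20 + 3*((2 - 2) + 22) = 20 + 3*(0 + 22) = 20 + 3*22 = 20 + 66 = 86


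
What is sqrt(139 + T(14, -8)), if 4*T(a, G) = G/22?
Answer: 2*sqrt(4202)/11 ≈ 11.786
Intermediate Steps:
T(a, G) = G/88 (T(a, G) = (G/22)/4 = G/88)
sqrt(139 + T(14, -8)) = sqrt(139 + (1/88)*(-8)) = sqrt(139 - 1/11) = sqrt(1528/11) = 2*sqrt(4202)/11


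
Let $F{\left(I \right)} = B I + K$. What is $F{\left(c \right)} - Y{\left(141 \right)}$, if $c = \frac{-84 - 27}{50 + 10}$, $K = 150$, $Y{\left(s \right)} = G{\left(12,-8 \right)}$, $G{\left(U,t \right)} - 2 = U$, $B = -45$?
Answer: $\frac{877}{4} \approx 219.25$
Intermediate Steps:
$G{\left(U,t \right)} = 2 + U$
$Y{\left(s \right)} = 14$ ($Y{\left(s \right)} = 2 + 12 = 14$)
$c = - \frac{37}{20}$ ($c = - \frac{111}{60} = \left(-111\right) \frac{1}{60} = - \frac{37}{20} \approx -1.85$)
$F{\left(I \right)} = 150 - 45 I$ ($F{\left(I \right)} = - 45 I + 150 = 150 - 45 I$)
$F{\left(c \right)} - Y{\left(141 \right)} = \left(150 - - \frac{333}{4}\right) - 14 = \left(150 + \frac{333}{4}\right) - 14 = \frac{933}{4} - 14 = \frac{877}{4}$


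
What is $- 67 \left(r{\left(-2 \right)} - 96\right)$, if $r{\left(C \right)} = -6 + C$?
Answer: $6968$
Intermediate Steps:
$- 67 \left(r{\left(-2 \right)} - 96\right) = - 67 \left(\left(-6 - 2\right) - 96\right) = - 67 \left(-8 - 96\right) = \left(-67\right) \left(-104\right) = 6968$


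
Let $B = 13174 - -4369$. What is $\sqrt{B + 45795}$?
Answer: $\sqrt{63338} \approx 251.67$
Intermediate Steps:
$B = 17543$ ($B = 13174 + 4369 = 17543$)
$\sqrt{B + 45795} = \sqrt{17543 + 45795} = \sqrt{63338}$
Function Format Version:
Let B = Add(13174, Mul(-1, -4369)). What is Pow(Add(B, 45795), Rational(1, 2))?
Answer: Pow(63338, Rational(1, 2)) ≈ 251.67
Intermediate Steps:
B = 17543 (B = Add(13174, 4369) = 17543)
Pow(Add(B, 45795), Rational(1, 2)) = Pow(Add(17543, 45795), Rational(1, 2)) = Pow(63338, Rational(1, 2))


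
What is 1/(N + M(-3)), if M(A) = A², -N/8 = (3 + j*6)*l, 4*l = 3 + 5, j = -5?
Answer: 1/441 ≈ 0.0022676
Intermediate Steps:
l = 2 (l = (3 + 5)/4 = (¼)*8 = 2)
N = 432 (N = -8*(3 - 5*6)*2 = -8*(3 - 30)*2 = -(-216)*2 = -8*(-54) = 432)
1/(N + M(-3)) = 1/(432 + (-3)²) = 1/(432 + 9) = 1/441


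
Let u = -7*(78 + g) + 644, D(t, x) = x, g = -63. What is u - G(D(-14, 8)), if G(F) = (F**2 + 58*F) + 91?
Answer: -80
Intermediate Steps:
u = 539 (u = -7*(78 - 63) + 644 = -7*15 + 644 = -105 + 644 = 539)
G(F) = 91 + F**2 + 58*F
u - G(D(-14, 8)) = 539 - (91 + 8**2 + 58*8) = 539 - (91 + 64 + 464) = 539 - 1*619 = 539 - 619 = -80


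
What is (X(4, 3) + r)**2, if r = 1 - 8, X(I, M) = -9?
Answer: 256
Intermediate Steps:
r = -7
(X(4, 3) + r)**2 = (-9 - 7)**2 = (-16)**2 = 256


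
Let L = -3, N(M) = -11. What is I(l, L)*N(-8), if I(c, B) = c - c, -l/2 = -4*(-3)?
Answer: 0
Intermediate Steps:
l = -24 (l = -(-8)*(-3) = -2*12 = -24)
I(c, B) = 0
I(l, L)*N(-8) = 0*(-11) = 0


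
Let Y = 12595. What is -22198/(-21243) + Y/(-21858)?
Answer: 72549433/154776498 ≈ 0.46874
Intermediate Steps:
-22198/(-21243) + Y/(-21858) = -22198/(-21243) + 12595/(-21858) = -22198*(-1/21243) + 12595*(-1/21858) = 22198/21243 - 12595/21858 = 72549433/154776498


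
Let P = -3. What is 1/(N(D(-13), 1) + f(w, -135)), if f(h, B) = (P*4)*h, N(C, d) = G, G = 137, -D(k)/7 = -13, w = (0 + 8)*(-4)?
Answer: 1/521 ≈ 0.0019194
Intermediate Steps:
w = -32 (w = 8*(-4) = -32)
D(k) = 91 (D(k) = -7*(-13) = 91)
N(C, d) = 137
f(h, B) = -12*h (f(h, B) = (-3*4)*h = -12*h)
1/(N(D(-13), 1) + f(w, -135)) = 1/(137 - 12*(-32)) = 1/(137 + 384) = 1/521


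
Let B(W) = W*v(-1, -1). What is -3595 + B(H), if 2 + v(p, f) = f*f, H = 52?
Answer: -3647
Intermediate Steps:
v(p, f) = -2 + f**2 (v(p, f) = -2 + f*f = -2 + f**2)
B(W) = -W (B(W) = W*(-2 + (-1)**2) = W*(-2 + 1) = W*(-1) = -W)
-3595 + B(H) = -3595 - 1*52 = -3595 - 52 = -3647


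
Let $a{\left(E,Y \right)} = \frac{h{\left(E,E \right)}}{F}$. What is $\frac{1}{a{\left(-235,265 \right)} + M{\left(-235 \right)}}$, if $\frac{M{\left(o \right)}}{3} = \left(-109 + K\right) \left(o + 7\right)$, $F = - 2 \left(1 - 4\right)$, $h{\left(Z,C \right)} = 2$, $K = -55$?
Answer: $\frac{3}{336529} \approx 8.9145 \cdot 10^{-6}$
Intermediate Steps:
$F = 6$ ($F = \left(-2\right) \left(-3\right) = 6$)
$a{\left(E,Y \right)} = \frac{1}{3}$ ($a{\left(E,Y \right)} = \frac{2}{6} = 2 \cdot \frac{1}{6} = \frac{1}{3}$)
$M{\left(o \right)} = -3444 - 492 o$ ($M{\left(o \right)} = 3 \left(-109 - 55\right) \left(o + 7\right) = 3 \left(- 164 \left(7 + o\right)\right) = 3 \left(-1148 - 164 o\right) = -3444 - 492 o$)
$\frac{1}{a{\left(-235,265 \right)} + M{\left(-235 \right)}} = \frac{1}{\frac{1}{3} - -112176} = \frac{1}{\frac{1}{3} + \left(-3444 + 115620\right)} = \frac{1}{\frac{1}{3} + 112176} = \frac{1}{\frac{336529}{3}} = \frac{3}{336529}$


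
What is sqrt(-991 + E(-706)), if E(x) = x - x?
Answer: I*sqrt(991) ≈ 31.48*I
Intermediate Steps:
E(x) = 0
sqrt(-991 + E(-706)) = sqrt(-991 + 0) = sqrt(-991) = I*sqrt(991)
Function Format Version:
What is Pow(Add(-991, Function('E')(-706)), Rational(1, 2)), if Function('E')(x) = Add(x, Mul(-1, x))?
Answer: Mul(I, Pow(991, Rational(1, 2))) ≈ Mul(31.480, I)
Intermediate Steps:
Function('E')(x) = 0
Pow(Add(-991, Function('E')(-706)), Rational(1, 2)) = Pow(Add(-991, 0), Rational(1, 2)) = Pow(-991, Rational(1, 2)) = Mul(I, Pow(991, Rational(1, 2)))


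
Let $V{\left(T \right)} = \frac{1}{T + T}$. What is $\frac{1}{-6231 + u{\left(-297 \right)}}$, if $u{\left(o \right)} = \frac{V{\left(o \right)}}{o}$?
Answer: $- \frac{176418}{1099260557} \approx -0.00016049$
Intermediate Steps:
$V{\left(T \right)} = \frac{1}{2 T}$
$u{\left(o \right)} = \frac{1}{2 o^{2}}$ ($u{\left(o \right)} = \frac{\frac{1}{2} \frac{1}{o}}{o} = \frac{1}{2 o^{2}}$)
$\frac{1}{-6231 + u{\left(-297 \right)}} = \frac{1}{-6231 + \frac{1}{2 \cdot 88209}} = \frac{1}{-6231 + \frac{1}{2} \cdot \frac{1}{88209}} = \frac{1}{-6231 + \frac{1}{176418}} = \frac{1}{- \frac{1099260557}{176418}} = - \frac{176418}{1099260557}$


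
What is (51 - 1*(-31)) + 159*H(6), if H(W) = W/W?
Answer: 241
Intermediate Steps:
H(W) = 1
(51 - 1*(-31)) + 159*H(6) = (51 - 1*(-31)) + 159*1 = (51 + 31) + 159 = 82 + 159 = 241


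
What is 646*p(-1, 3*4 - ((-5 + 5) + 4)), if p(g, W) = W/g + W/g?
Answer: -10336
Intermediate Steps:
p(g, W) = 2*W/g
646*p(-1, 3*4 - ((-5 + 5) + 4)) = 646*(2*(3*4 - ((-5 + 5) + 4))/(-1)) = 646*(2*(12 - (0 + 4))*(-1)) = 646*(2*(12 - 1*4)*(-1)) = 646*(2*(12 - 4)*(-1)) = 646*(2*8*(-1)) = 646*(-16) = -10336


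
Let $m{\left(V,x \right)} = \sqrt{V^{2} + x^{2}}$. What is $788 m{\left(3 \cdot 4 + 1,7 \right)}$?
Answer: $788 \sqrt{218} \approx 11635.0$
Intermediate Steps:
$788 m{\left(3 \cdot 4 + 1,7 \right)} = 788 \sqrt{\left(3 \cdot 4 + 1\right)^{2} + 7^{2}} = 788 \sqrt{\left(12 + 1\right)^{2} + 49} = 788 \sqrt{13^{2} + 49} = 788 \sqrt{169 + 49} = 788 \sqrt{218}$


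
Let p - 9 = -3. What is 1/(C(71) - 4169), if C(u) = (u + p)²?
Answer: 1/1760 ≈ 0.00056818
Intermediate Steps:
p = 6 (p = 9 - 3 = 6)
C(u) = (6 + u)² (C(u) = (u + 6)² = (6 + u)²)
1/(C(71) - 4169) = 1/((6 + 71)² - 4169) = 1/(77² - 4169) = 1/(5929 - 4169) = 1/1760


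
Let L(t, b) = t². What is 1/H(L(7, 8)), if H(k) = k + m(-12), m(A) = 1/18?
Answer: 18/883 ≈ 0.020385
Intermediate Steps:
m(A) = 1/18 (m(A) = 1*(1/18) = 1/18)
H(k) = 1/18 + k (H(k) = k + 1/18 = 1/18 + k)
1/H(L(7, 8)) = 1/(1/18 + 7²) = 1/(1/18 + 49) = 1/(883/18) = 18/883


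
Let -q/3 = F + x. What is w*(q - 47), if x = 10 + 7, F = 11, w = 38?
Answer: -4978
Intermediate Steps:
x = 17
q = -84 (q = -3*(11 + 17) = -3*28 = -84)
w*(q - 47) = 38*(-84 - 47) = 38*(-131) = -4978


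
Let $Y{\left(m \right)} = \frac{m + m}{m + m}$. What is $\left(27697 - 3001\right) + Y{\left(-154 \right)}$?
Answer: $24697$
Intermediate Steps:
$Y{\left(m \right)} = 1$ ($Y{\left(m \right)} = \frac{2 m}{2 m} = 2 m \frac{1}{2 m} = 1$)
$\left(27697 - 3001\right) + Y{\left(-154 \right)} = \left(27697 - 3001\right) + 1 = 24696 + 1 = 24697$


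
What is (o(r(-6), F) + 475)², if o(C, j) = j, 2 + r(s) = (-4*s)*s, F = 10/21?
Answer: 99700225/441 ≈ 2.2608e+5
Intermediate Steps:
F = 10/21 (F = 10*(1/21) = 10/21 ≈ 0.47619)
r(s) = -2 - 4*s² (r(s) = -2 + (-4*s)*s = -2 - 4*s²)
(o(r(-6), F) + 475)² = (10/21 + 475)² = (9985/21)² = 99700225/441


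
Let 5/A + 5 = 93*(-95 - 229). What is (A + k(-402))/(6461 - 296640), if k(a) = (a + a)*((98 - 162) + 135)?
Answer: 1720340513/8745124523 ≈ 0.19672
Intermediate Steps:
k(a) = 142*a (k(a) = (2*a)*(-64 + 135) = (2*a)*71 = 142*a)
A = -5/30137 (A = 5/(-5 + 93*(-95 - 229)) = 5/(-5 + 93*(-324)) = 5/(-5 - 30132) = 5/(-30137) = 5*(-1/30137) = -5/30137 ≈ -0.00016591)
(A + k(-402))/(6461 - 296640) = (-5/30137 + 142*(-402))/(6461 - 296640) = (-5/30137 - 57084)/(-290179) = -1720340513/30137*(-1/290179) = 1720340513/8745124523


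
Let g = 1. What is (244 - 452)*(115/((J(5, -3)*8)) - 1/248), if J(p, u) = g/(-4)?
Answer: 370786/31 ≈ 11961.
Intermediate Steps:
J(p, u) = -1/4 (J(p, u) = 1/(-4) = 1*(-1/4) = -1/4)
(244 - 452)*(115/((J(5, -3)*8)) - 1/248) = (244 - 452)*(115/((-1/4*8)) - 1/248) = -208*(115/(-2) - 1*1/248) = -208*(115*(-1/2) - 1/248) = -208*(-115/2 - 1/248) = -208*(-14261/248) = 370786/31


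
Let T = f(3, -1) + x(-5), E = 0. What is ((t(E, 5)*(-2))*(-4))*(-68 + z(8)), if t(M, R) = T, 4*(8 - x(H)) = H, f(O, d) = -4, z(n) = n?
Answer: -2520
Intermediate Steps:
x(H) = 8 - H/4
T = 21/4 (T = -4 + (8 - ¼*(-5)) = -4 + (8 + 5/4) = -4 + 37/4 = 21/4 ≈ 5.2500)
t(M, R) = 21/4
((t(E, 5)*(-2))*(-4))*(-68 + z(8)) = (((21/4)*(-2))*(-4))*(-68 + 8) = -21/2*(-4)*(-60) = 42*(-60) = -2520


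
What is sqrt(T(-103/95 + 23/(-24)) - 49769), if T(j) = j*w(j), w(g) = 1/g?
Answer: 2*I*sqrt(12442) ≈ 223.09*I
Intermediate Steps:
T(j) = 1 (T(j) = j/j = 1)
sqrt(T(-103/95 + 23/(-24)) - 49769) = sqrt(1 - 49769) = sqrt(-49768) = 2*I*sqrt(12442)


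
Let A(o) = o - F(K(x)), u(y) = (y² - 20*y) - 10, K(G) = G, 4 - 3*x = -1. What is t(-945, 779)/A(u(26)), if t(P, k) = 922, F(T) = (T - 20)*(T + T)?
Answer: 4149/932 ≈ 4.4517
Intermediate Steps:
x = 5/3 (x = 4/3 - ⅓*(-1) = 4/3 + ⅓ = 5/3 ≈ 1.6667)
F(T) = 2*T*(-20 + T) (F(T) = (-20 + T)*(2*T) = 2*T*(-20 + T))
u(y) = -10 + y² - 20*y
A(o) = 550/9 + o (A(o) = o - 2*5*(-20 + 5/3)/3 = o - 2*5*(-55)/(3*3) = o - 1*(-550/9) = o + 550/9 = 550/9 + o)
t(-945, 779)/A(u(26)) = 922/(550/9 + (-10 + 26² - 20*26)) = 922/(550/9 + (-10 + 676 - 520)) = 922/(550/9 + 146) = 922/(1864/9) = 922*(9/1864) = 4149/932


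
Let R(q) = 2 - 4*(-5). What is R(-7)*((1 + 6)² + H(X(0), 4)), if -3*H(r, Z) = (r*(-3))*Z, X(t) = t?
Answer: 1078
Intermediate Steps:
R(q) = 22 (R(q) = 2 + 20 = 22)
H(r, Z) = Z*r (H(r, Z) = -r*(-3)*Z/3 = -(-3*r)*Z/3 = -(-1)*Z*r = Z*r)
R(-7)*((1 + 6)² + H(X(0), 4)) = 22*((1 + 6)² + 4*0) = 22*(7² + 0) = 22*(49 + 0) = 22*49 = 1078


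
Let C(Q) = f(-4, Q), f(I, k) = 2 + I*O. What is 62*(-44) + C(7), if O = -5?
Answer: -2706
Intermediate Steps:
f(I, k) = 2 - 5*I (f(I, k) = 2 + I*(-5) = 2 - 5*I)
C(Q) = 22 (C(Q) = 2 - 5*(-4) = 2 + 20 = 22)
62*(-44) + C(7) = 62*(-44) + 22 = -2728 + 22 = -2706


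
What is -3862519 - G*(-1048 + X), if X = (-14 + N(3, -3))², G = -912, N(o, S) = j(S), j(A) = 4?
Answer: -4727095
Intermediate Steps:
N(o, S) = 4
X = 100 (X = (-14 + 4)² = (-10)² = 100)
-3862519 - G*(-1048 + X) = -3862519 - (-912)*(-1048 + 100) = -3862519 - (-912)*(-948) = -3862519 - 1*864576 = -3862519 - 864576 = -4727095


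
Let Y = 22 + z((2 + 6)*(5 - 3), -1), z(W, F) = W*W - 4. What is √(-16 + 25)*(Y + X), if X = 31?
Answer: 915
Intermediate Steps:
z(W, F) = -4 + W² (z(W, F) = W² - 4 = -4 + W²)
Y = 274 (Y = 22 + (-4 + ((2 + 6)*(5 - 3))²) = 22 + (-4 + (8*2)²) = 22 + (-4 + 16²) = 22 + (-4 + 256) = 22 + 252 = 274)
√(-16 + 25)*(Y + X) = √(-16 + 25)*(274 + 31) = √9*305 = 3*305 = 915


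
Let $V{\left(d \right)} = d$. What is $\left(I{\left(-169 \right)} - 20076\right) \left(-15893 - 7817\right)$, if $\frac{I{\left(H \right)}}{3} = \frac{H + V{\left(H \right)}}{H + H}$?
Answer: $475930830$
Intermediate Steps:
$I{\left(H \right)} = 3$ ($I{\left(H \right)} = 3 \frac{H + H}{H + H} = 3 \frac{2 H}{2 H} = 3 \cdot 2 H \frac{1}{2 H} = 3 \cdot 1 = 3$)
$\left(I{\left(-169 \right)} - 20076\right) \left(-15893 - 7817\right) = \left(3 - 20076\right) \left(-15893 - 7817\right) = \left(-20073\right) \left(-23710\right) = 475930830$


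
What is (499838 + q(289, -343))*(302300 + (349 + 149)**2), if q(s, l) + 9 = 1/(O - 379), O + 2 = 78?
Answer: 83342542548544/303 ≈ 2.7506e+11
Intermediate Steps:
O = 76 (O = -2 + 78 = 76)
q(s, l) = -2728/303 (q(s, l) = -9 + 1/(76 - 379) = -9 + 1/(-303) = -9 - 1/303 = -2728/303)
(499838 + q(289, -343))*(302300 + (349 + 149)**2) = (499838 - 2728/303)*(302300 + (349 + 149)**2) = 151448186*(302300 + 498**2)/303 = 151448186*(302300 + 248004)/303 = (151448186/303)*550304 = 83342542548544/303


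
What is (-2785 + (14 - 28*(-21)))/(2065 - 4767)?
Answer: 2183/2702 ≈ 0.80792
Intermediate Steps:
(-2785 + (14 - 28*(-21)))/(2065 - 4767) = (-2785 + (14 + 588))/(-2702) = (-2785 + 602)*(-1/2702) = -2183*(-1/2702) = 2183/2702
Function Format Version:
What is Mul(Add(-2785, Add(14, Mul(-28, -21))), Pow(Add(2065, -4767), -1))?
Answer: Rational(2183, 2702) ≈ 0.80792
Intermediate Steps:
Mul(Add(-2785, Add(14, Mul(-28, -21))), Pow(Add(2065, -4767), -1)) = Mul(Add(-2785, Add(14, 588)), Pow(-2702, -1)) = Mul(Add(-2785, 602), Rational(-1, 2702)) = Mul(-2183, Rational(-1, 2702)) = Rational(2183, 2702)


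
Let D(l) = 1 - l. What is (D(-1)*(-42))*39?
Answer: -3276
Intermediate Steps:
(D(-1)*(-42))*39 = ((1 - 1*(-1))*(-42))*39 = ((1 + 1)*(-42))*39 = (2*(-42))*39 = -84*39 = -3276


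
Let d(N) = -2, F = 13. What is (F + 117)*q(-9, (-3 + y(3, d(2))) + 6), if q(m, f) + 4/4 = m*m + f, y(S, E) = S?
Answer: 11180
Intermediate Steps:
q(m, f) = -1 + f + m**2 (q(m, f) = -1 + (m*m + f) = -1 + (m**2 + f) = -1 + (f + m**2) = -1 + f + m**2)
(F + 117)*q(-9, (-3 + y(3, d(2))) + 6) = (13 + 117)*(-1 + ((-3 + 3) + 6) + (-9)**2) = 130*(-1 + (0 + 6) + 81) = 130*(-1 + 6 + 81) = 130*86 = 11180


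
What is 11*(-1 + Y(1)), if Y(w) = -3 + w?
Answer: -33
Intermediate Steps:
11*(-1 + Y(1)) = 11*(-1 + (-3 + 1)) = 11*(-1 - 2) = 11*(-3) = -33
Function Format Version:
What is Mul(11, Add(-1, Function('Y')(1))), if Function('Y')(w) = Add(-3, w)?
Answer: -33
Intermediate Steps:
Mul(11, Add(-1, Function('Y')(1))) = Mul(11, Add(-1, Add(-3, 1))) = Mul(11, Add(-1, -2)) = Mul(11, -3) = -33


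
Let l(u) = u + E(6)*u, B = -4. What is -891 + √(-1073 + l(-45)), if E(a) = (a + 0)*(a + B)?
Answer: -891 + I*√1658 ≈ -891.0 + 40.719*I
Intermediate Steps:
E(a) = a*(-4 + a) (E(a) = (a + 0)*(a - 4) = a*(-4 + a))
l(u) = 13*u (l(u) = u + (6*(-4 + 6))*u = u + (6*2)*u = u + 12*u = 13*u)
-891 + √(-1073 + l(-45)) = -891 + √(-1073 + 13*(-45)) = -891 + √(-1073 - 585) = -891 + √(-1658) = -891 + I*√1658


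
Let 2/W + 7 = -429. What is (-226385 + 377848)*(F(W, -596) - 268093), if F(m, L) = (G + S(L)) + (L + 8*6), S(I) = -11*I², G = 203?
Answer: -632481315882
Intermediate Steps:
W = -1/218 (W = 2/(-7 - 429) = 2/(-436) = 2*(-1/436) = -1/218 ≈ -0.0045872)
F(m, L) = 251 + L - 11*L² (F(m, L) = (203 - 11*L²) + (L + 8*6) = (203 - 11*L²) + (L + 48) = (203 - 11*L²) + (48 + L) = 251 + L - 11*L²)
(-226385 + 377848)*(F(W, -596) - 268093) = (-226385 + 377848)*((251 - 596 - 11*(-596)²) - 268093) = 151463*((251 - 596 - 11*355216) - 268093) = 151463*((251 - 596 - 3907376) - 268093) = 151463*(-3907721 - 268093) = 151463*(-4175814) = -632481315882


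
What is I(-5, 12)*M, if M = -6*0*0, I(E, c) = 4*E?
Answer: 0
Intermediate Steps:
M = 0 (M = 0*0 = 0)
I(-5, 12)*M = (4*(-5))*0 = -20*0 = 0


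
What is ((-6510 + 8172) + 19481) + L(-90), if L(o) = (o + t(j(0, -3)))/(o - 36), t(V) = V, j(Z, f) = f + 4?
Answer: 2664107/126 ≈ 21144.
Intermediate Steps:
j(Z, f) = 4 + f
L(o) = (1 + o)/(-36 + o) (L(o) = (o + (4 - 3))/(o - 36) = (o + 1)/(-36 + o) = (1 + o)/(-36 + o))
((-6510 + 8172) + 19481) + L(-90) = ((-6510 + 8172) + 19481) + (1 - 90)/(-36 - 90) = (1662 + 19481) - 89/(-126) = 21143 - 1/126*(-89) = 21143 + 89/126 = 2664107/126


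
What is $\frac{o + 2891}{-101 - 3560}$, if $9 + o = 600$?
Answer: $- \frac{3482}{3661} \approx -0.95111$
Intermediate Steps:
$o = 591$ ($o = -9 + 600 = 591$)
$\frac{o + 2891}{-101 - 3560} = \frac{591 + 2891}{-101 - 3560} = \frac{3482}{-3661} = 3482 \left(- \frac{1}{3661}\right) = - \frac{3482}{3661}$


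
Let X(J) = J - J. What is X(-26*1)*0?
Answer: 0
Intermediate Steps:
X(J) = 0
X(-26*1)*0 = 0*0 = 0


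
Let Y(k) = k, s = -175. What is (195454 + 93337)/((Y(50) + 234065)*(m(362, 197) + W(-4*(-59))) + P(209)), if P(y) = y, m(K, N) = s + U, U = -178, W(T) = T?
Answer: -288791/27391246 ≈ -0.010543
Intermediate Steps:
m(K, N) = -353 (m(K, N) = -175 - 178 = -353)
(195454 + 93337)/((Y(50) + 234065)*(m(362, 197) + W(-4*(-59))) + P(209)) = (195454 + 93337)/((50 + 234065)*(-353 - 4*(-59)) + 209) = 288791/(234115*(-353 + 236) + 209) = 288791/(234115*(-117) + 209) = 288791/(-27391455 + 209) = 288791/(-27391246) = 288791*(-1/27391246) = -288791/27391246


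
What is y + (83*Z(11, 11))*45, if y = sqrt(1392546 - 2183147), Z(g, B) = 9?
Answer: 33615 + I*sqrt(790601) ≈ 33615.0 + 889.16*I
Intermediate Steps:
y = I*sqrt(790601) (y = sqrt(-790601) = I*sqrt(790601) ≈ 889.16*I)
y + (83*Z(11, 11))*45 = I*sqrt(790601) + (83*9)*45 = I*sqrt(790601) + 747*45 = I*sqrt(790601) + 33615 = 33615 + I*sqrt(790601)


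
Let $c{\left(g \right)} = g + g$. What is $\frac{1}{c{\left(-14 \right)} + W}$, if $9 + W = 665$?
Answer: $\frac{1}{628} \approx 0.0015924$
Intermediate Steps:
$W = 656$ ($W = -9 + 665 = 656$)
$c{\left(g \right)} = 2 g$
$\frac{1}{c{\left(-14 \right)} + W} = \frac{1}{2 \left(-14\right) + 656} = \frac{1}{-28 + 656} = \frac{1}{628}$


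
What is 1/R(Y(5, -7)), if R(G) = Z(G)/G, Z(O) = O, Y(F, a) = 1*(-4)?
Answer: 1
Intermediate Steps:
Y(F, a) = -4
R(G) = 1 (R(G) = G/G = 1)
1/R(Y(5, -7)) = 1/1 = 1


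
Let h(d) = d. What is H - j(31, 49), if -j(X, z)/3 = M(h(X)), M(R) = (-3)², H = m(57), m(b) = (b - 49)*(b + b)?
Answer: 939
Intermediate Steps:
m(b) = 2*b*(-49 + b) (m(b) = (-49 + b)*(2*b) = 2*b*(-49 + b))
H = 912 (H = 2*57*(-49 + 57) = 2*57*8 = 912)
M(R) = 9
j(X, z) = -27 (j(X, z) = -3*9 = -27)
H - j(31, 49) = 912 - 1*(-27) = 912 + 27 = 939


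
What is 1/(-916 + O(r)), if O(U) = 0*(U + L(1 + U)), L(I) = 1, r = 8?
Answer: -1/916 ≈ -0.0010917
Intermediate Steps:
O(U) = 0 (O(U) = 0*(U + 1) = 0*(1 + U) = 0)
1/(-916 + O(r)) = 1/(-916 + 0) = 1/(-916) = -1/916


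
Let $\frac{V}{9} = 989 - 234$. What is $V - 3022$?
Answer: $3773$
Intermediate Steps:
$V = 6795$ ($V = 9 \left(989 - 234\right) = 9 \cdot 755 = 6795$)
$V - 3022 = 6795 - 3022 = 3773$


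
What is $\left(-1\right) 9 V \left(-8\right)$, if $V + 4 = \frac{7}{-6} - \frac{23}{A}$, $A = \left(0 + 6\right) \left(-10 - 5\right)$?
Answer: $- \frac{1768}{5} \approx -353.6$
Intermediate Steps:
$A = -90$ ($A = 6 \left(-15\right) = -90$)
$V = - \frac{221}{45}$ ($V = -4 + \left(\frac{7}{-6} - \frac{23}{-90}\right) = -4 + \left(7 \left(- \frac{1}{6}\right) - - \frac{23}{90}\right) = -4 + \left(- \frac{7}{6} + \frac{23}{90}\right) = -4 - \frac{41}{45} = - \frac{221}{45} \approx -4.9111$)
$\left(-1\right) 9 V \left(-8\right) = \left(-1\right) 9 \left(- \frac{221}{45}\right) \left(-8\right) = \left(-9\right) \left(- \frac{221}{45}\right) \left(-8\right) = \frac{221}{5} \left(-8\right) = - \frac{1768}{5}$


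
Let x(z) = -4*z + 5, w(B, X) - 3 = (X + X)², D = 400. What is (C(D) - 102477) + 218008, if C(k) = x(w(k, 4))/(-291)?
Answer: 33619784/291 ≈ 1.1553e+5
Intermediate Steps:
w(B, X) = 3 + 4*X² (w(B, X) = 3 + (X + X)² = 3 + (2*X)² = 3 + 4*X²)
x(z) = 5 - 4*z
C(k) = 263/291 (C(k) = (5 - 4*(3 + 4*4²))/(-291) = (5 - 4*(3 + 4*16))*(-1/291) = (5 - 4*(3 + 64))*(-1/291) = (5 - 4*67)*(-1/291) = (5 - 268)*(-1/291) = -263*(-1/291) = 263/291)
(C(D) - 102477) + 218008 = (263/291 - 102477) + 218008 = -29820544/291 + 218008 = 33619784/291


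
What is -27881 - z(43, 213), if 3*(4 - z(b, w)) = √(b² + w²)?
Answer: -27885 + √47218/3 ≈ -27813.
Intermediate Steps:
z(b, w) = 4 - √(b² + w²)/3
-27881 - z(43, 213) = -27881 - (4 - √(43² + 213²)/3) = -27881 - (4 - √(1849 + 45369)/3) = -27881 - (4 - √47218/3) = -27881 + (-4 + √47218/3) = -27885 + √47218/3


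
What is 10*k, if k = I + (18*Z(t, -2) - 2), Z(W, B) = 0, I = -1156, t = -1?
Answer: -11580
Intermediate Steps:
k = -1158 (k = -1156 + (18*0 - 2) = -1156 + (0 - 2) = -1156 - 2 = -1158)
10*k = 10*(-1158) = -11580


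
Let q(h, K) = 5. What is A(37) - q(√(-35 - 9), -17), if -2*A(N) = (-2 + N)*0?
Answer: -5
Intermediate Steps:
A(N) = 0 (A(N) = -(-2 + N)*0/2 = -½*0 = 0)
A(37) - q(√(-35 - 9), -17) = 0 - 1*5 = 0 - 5 = -5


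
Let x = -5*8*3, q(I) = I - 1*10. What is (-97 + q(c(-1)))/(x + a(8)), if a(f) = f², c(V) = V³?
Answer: 27/14 ≈ 1.9286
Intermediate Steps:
q(I) = -10 + I (q(I) = I - 10 = -10 + I)
x = -120 (x = -40*3 = -120)
(-97 + q(c(-1)))/(x + a(8)) = (-97 + (-10 + (-1)³))/(-120 + 8²) = (-97 + (-10 - 1))/(-120 + 64) = (-97 - 11)/(-56) = -108*(-1/56) = 27/14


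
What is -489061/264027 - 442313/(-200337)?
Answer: 2089506766/5877153011 ≈ 0.35553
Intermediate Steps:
-489061/264027 - 442313/(-200337) = -489061*1/264027 - 442313*(-1/200337) = -489061/264027 + 442313/200337 = 2089506766/5877153011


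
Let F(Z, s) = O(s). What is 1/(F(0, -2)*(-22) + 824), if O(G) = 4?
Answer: 1/736 ≈ 0.0013587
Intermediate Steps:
F(Z, s) = 4
1/(F(0, -2)*(-22) + 824) = 1/(4*(-22) + 824) = 1/(-88 + 824) = 1/736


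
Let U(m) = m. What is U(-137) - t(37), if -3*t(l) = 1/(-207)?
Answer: -85078/621 ≈ -137.00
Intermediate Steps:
t(l) = 1/621 (t(l) = -1/3/(-207) = -1/3*(-1/207) = 1/621)
U(-137) - t(37) = -137 - 1*1/621 = -137 - 1/621 = -85078/621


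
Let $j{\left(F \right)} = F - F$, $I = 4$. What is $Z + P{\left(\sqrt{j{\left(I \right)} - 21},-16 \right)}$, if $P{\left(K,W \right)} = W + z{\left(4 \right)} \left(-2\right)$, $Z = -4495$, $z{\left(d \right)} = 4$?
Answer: $-4519$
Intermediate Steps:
$j{\left(F \right)} = 0$
$P{\left(K,W \right)} = -8 + W$ ($P{\left(K,W \right)} = W + 4 \left(-2\right) = W - 8 = -8 + W$)
$Z + P{\left(\sqrt{j{\left(I \right)} - 21},-16 \right)} = -4495 - 24 = -4519$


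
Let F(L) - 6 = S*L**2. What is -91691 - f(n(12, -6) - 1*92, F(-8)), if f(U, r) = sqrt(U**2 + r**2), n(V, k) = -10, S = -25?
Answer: -91691 - 2*sqrt(637810) ≈ -93288.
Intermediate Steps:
F(L) = 6 - 25*L**2
-91691 - f(n(12, -6) - 1*92, F(-8)) = -91691 - sqrt((-10 - 1*92)**2 + (6 - 25*(-8)**2)**2) = -91691 - sqrt((-10 - 92)**2 + (6 - 25*64)**2) = -91691 - sqrt((-102)**2 + (6 - 1600)**2) = -91691 - sqrt(10404 + (-1594)**2) = -91691 - sqrt(10404 + 2540836) = -91691 - sqrt(2551240) = -91691 - 2*sqrt(637810)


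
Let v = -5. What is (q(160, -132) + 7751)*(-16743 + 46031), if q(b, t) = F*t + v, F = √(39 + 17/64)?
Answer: 226864848 - 483252*√2513 ≈ 2.0264e+8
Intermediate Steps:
F = √2513/8 (F = √(39 + 17*(1/64)) = √(39 + 17/64) = √(2513/64) = √2513/8 ≈ 6.2662)
q(b, t) = -5 + t*√2513/8 (q(b, t) = (√2513/8)*t - 5 = t*√2513/8 - 5 = -5 + t*√2513/8)
(q(160, -132) + 7751)*(-16743 + 46031) = ((-5 + (⅛)*(-132)*√2513) + 7751)*(-16743 + 46031) = ((-5 - 33*√2513/2) + 7751)*29288 = (7746 - 33*√2513/2)*29288 = 226864848 - 483252*√2513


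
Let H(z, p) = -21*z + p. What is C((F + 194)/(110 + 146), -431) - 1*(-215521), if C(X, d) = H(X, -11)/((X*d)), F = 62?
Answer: 92889583/431 ≈ 2.1552e+5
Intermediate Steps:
H(z, p) = p - 21*z
C(X, d) = (-11 - 21*X)/(X*d) (C(X, d) = (-11 - 21*X)/((X*d)) = (-11 - 21*X)*(1/(X*d)) = (-11 - 21*X)/(X*d))
C((F + 194)/(110 + 146), -431) - 1*(-215521) = (-11 - 21*(62 + 194)/(110 + 146))/(((62 + 194)/(110 + 146))*(-431)) - 1*(-215521) = -1/431*(-11 - 5376/256)/(256/256) + 215521 = -1/431*(-11 - 5376/256)/(256*(1/256)) + 215521 = -1/431*(-11 - 21*1)/1 + 215521 = 1*(-1/431)*(-11 - 21) + 215521 = 1*(-1/431)*(-32) + 215521 = 32/431 + 215521 = 92889583/431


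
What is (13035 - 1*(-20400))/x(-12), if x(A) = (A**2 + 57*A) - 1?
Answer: -33435/541 ≈ -61.802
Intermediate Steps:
x(A) = -1 + A**2 + 57*A
(13035 - 1*(-20400))/x(-12) = (13035 - 1*(-20400))/(-1 + (-12)**2 + 57*(-12)) = (13035 + 20400)/(-1 + 144 - 684) = 33435/(-541) = 33435*(-1/541) = -33435/541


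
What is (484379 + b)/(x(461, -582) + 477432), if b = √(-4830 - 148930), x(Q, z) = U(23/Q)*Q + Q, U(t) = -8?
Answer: 484379/474205 + 124*I*√10/474205 ≈ 1.0215 + 0.0008269*I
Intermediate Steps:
x(Q, z) = -7*Q (x(Q, z) = -8*Q + Q = -7*Q)
b = 124*I*√10 (b = √(-153760) = 124*I*√10 ≈ 392.12*I)
(484379 + b)/(x(461, -582) + 477432) = (484379 + 124*I*√10)/(-7*461 + 477432) = (484379 + 124*I*√10)/(-3227 + 477432) = (484379 + 124*I*√10)/474205 = (484379 + 124*I*√10)*(1/474205) = 484379/474205 + 124*I*√10/474205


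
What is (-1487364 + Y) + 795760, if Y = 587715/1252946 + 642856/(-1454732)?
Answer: -315146751062258371/455675160118 ≈ -6.9160e+5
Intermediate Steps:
Y = 12375990901/455675160118 (Y = 587715*(1/1252946) + 642856*(-1/1454732) = 587715/1252946 - 160714/363683 = 12375990901/455675160118 ≈ 0.027160)
(-1487364 + Y) + 795760 = (-1487364 + 12375990901/455675160118) + 795760 = -677754816477758051/455675160118 + 795760 = -315146751062258371/455675160118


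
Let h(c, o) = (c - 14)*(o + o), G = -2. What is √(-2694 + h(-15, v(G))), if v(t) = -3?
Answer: 6*I*√70 ≈ 50.2*I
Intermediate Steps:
h(c, o) = 2*o*(-14 + c) (h(c, o) = (-14 + c)*(2*o) = 2*o*(-14 + c))
√(-2694 + h(-15, v(G))) = √(-2694 + 2*(-3)*(-14 - 15)) = √(-2694 + 2*(-3)*(-29)) = √(-2694 + 174) = √(-2520) = 6*I*√70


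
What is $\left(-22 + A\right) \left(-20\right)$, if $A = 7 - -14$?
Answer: $20$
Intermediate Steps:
$A = 21$ ($A = 7 + 14 = 21$)
$\left(-22 + A\right) \left(-20\right) = \left(-22 + 21\right) \left(-20\right) = \left(-1\right) \left(-20\right) = 20$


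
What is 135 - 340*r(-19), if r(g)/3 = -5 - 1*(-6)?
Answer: -885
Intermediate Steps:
r(g) = 3 (r(g) = 3*(-5 - 1*(-6)) = 3*(-5 + 6) = 3*1 = 3)
135 - 340*r(-19) = 135 - 340*3 = 135 - 1020 = -885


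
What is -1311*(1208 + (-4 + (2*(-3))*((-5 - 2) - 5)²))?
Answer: -445740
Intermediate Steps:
-1311*(1208 + (-4 + (2*(-3))*((-5 - 2) - 5)²)) = -1311*(1208 + (-4 - 6*(-7 - 5)²)) = -1311*(1208 + (-4 - 6*(-12)²)) = -1311*(1208 + (-4 - 6*144)) = -1311*(1208 + (-4 - 864)) = -1311*(1208 - 868) = -1311*340 = -445740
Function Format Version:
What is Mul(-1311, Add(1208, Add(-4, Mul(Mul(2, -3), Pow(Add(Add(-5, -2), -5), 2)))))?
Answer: -445740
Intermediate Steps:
Mul(-1311, Add(1208, Add(-4, Mul(Mul(2, -3), Pow(Add(Add(-5, -2), -5), 2))))) = Mul(-1311, Add(1208, Add(-4, Mul(-6, Pow(Add(-7, -5), 2))))) = Mul(-1311, Add(1208, Add(-4, Mul(-6, Pow(-12, 2))))) = Mul(-1311, Add(1208, Add(-4, Mul(-6, 144)))) = Mul(-1311, Add(1208, Add(-4, -864))) = Mul(-1311, Add(1208, -868)) = Mul(-1311, 340) = -445740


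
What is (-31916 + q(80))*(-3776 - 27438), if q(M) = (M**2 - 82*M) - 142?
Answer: 1005652652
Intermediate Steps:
q(M) = -142 + M**2 - 82*M
(-31916 + q(80))*(-3776 - 27438) = (-31916 + (-142 + 80**2 - 82*80))*(-3776 - 27438) = (-31916 + (-142 + 6400 - 6560))*(-31214) = (-31916 - 302)*(-31214) = -32218*(-31214) = 1005652652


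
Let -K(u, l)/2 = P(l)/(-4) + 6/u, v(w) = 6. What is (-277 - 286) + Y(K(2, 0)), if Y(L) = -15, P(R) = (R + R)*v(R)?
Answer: -578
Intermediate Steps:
P(R) = 12*R (P(R) = (R + R)*6 = (2*R)*6 = 12*R)
K(u, l) = -12/u + 6*l (K(u, l) = -2*((12*l)/(-4) + 6/u) = -2*((12*l)*(-1/4) + 6/u) = -2*(-3*l + 6/u) = -12/u + 6*l)
(-277 - 286) + Y(K(2, 0)) = (-277 - 286) - 15 = -563 - 15 = -578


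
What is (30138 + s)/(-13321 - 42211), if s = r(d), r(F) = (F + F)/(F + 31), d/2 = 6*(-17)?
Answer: -2607141/4803518 ≈ -0.54276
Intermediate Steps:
d = -204 (d = 2*(6*(-17)) = 2*(-102) = -204)
r(F) = 2*F/(31 + F) (r(F) = (2*F)/(31 + F) = 2*F/(31 + F))
s = 408/173 (s = 2*(-204)/(31 - 204) = 2*(-204)/(-173) = 2*(-204)*(-1/173) = 408/173 ≈ 2.3584)
(30138 + s)/(-13321 - 42211) = (30138 + 408/173)/(-13321 - 42211) = (5214282/173)/(-55532) = (5214282/173)*(-1/55532) = -2607141/4803518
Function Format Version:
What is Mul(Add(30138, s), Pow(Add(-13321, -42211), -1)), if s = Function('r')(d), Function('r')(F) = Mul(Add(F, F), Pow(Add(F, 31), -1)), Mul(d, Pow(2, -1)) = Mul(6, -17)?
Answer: Rational(-2607141, 4803518) ≈ -0.54276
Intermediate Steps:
d = -204 (d = Mul(2, Mul(6, -17)) = Mul(2, -102) = -204)
Function('r')(F) = Mul(2, F, Pow(Add(31, F), -1)) (Function('r')(F) = Mul(Mul(2, F), Pow(Add(31, F), -1)) = Mul(2, F, Pow(Add(31, F), -1)))
s = Rational(408, 173) (s = Mul(2, -204, Pow(Add(31, -204), -1)) = Mul(2, -204, Pow(-173, -1)) = Mul(2, -204, Rational(-1, 173)) = Rational(408, 173) ≈ 2.3584)
Mul(Add(30138, s), Pow(Add(-13321, -42211), -1)) = Mul(Add(30138, Rational(408, 173)), Pow(Add(-13321, -42211), -1)) = Mul(Rational(5214282, 173), Pow(-55532, -1)) = Mul(Rational(5214282, 173), Rational(-1, 55532)) = Rational(-2607141, 4803518)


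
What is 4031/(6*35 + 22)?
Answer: 139/8 ≈ 17.375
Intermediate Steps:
4031/(6*35 + 22) = 4031/(210 + 22) = 4031/232 = 4031*(1/232) = 139/8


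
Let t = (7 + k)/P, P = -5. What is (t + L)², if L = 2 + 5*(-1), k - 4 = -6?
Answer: 16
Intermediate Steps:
k = -2 (k = 4 - 6 = -2)
L = -3 (L = 2 - 5 = -3)
t = -1 (t = (7 - 2)/(-5) = -⅕*5 = -1)
(t + L)² = (-1 - 3)² = (-4)² = 16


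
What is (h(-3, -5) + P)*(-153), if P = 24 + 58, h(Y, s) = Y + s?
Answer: -11322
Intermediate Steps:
P = 82
(h(-3, -5) + P)*(-153) = ((-3 - 5) + 82)*(-153) = (-8 + 82)*(-153) = 74*(-153) = -11322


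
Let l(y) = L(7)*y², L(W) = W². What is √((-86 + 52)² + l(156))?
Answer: 2*√298405 ≈ 1092.5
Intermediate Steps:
l(y) = 49*y² (l(y) = 7²*y² = 49*y²)
√((-86 + 52)² + l(156)) = √((-86 + 52)² + 49*156²) = √((-34)² + 49*24336) = √(1156 + 1192464) = √1193620 = 2*√298405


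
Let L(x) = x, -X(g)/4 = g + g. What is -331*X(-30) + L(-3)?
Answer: -79443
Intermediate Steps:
X(g) = -8*g (X(g) = -4*(g + g) = -8*g)
-331*X(-30) + L(-3) = -(-2648)*(-30) - 3 = -331*240 - 3 = -79440 - 3 = -79443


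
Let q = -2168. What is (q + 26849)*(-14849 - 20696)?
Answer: -877286145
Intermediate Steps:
(q + 26849)*(-14849 - 20696) = (-2168 + 26849)*(-14849 - 20696) = 24681*(-35545) = -877286145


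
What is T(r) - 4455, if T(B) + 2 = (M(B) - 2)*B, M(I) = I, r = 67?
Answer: -102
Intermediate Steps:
T(B) = -2 + B*(-2 + B) (T(B) = -2 + (B - 2)*B = -2 + (-2 + B)*B = -2 + B*(-2 + B))
T(r) - 4455 = (-2 + 67**2 - 2*67) - 4455 = (-2 + 4489 - 134) - 4455 = 4353 - 4455 = -102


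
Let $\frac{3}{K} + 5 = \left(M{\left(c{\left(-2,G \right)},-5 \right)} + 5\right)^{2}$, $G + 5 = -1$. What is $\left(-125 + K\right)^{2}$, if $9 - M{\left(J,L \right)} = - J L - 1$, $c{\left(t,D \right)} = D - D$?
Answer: $\frac{756085009}{48400} \approx 15622.0$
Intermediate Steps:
$G = -6$ ($G = -5 - 1 = -6$)
$c{\left(t,D \right)} = 0$
$M{\left(J,L \right)} = 10 + J L$ ($M{\left(J,L \right)} = 9 - \left(- J L - 1\right) = 9 - \left(-1 - J L\right) = 9 + \left(1 + J L\right) = 10 + J L$)
$K = \frac{3}{220}$ ($K = \frac{3}{-5 + \left(\left(10 + 0 \left(-5\right)\right) + 5\right)^{2}} = \frac{3}{-5 + \left(\left(10 + 0\right) + 5\right)^{2}} = \frac{3}{-5 + \left(10 + 5\right)^{2}} = \frac{3}{-5 + 15^{2}} = \frac{3}{-5 + 225} = \frac{3}{220} \approx 0.013636$)
$\left(-125 + K\right)^{2} = \left(-125 + \frac{3}{220}\right)^{2} = \left(- \frac{27497}{220}\right)^{2} = \frac{756085009}{48400}$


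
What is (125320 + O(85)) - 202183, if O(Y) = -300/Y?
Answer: -1306731/17 ≈ -76867.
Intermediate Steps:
(125320 + O(85)) - 202183 = (125320 - 300/85) - 202183 = (125320 - 300*1/85) - 202183 = (125320 - 60/17) - 202183 = 2130380/17 - 202183 = -1306731/17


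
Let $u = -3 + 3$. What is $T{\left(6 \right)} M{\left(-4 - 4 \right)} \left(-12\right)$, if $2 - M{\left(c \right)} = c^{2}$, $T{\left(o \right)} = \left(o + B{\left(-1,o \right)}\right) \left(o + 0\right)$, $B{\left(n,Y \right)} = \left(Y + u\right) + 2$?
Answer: $62496$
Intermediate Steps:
$u = 0$
$B{\left(n,Y \right)} = 2 + Y$ ($B{\left(n,Y \right)} = \left(Y + 0\right) + 2 = Y + 2 = 2 + Y$)
$T{\left(o \right)} = o \left(2 + 2 o\right)$ ($T{\left(o \right)} = \left(o + \left(2 + o\right)\right) \left(o + 0\right) = \left(2 + 2 o\right) o = o \left(2 + 2 o\right)$)
$M{\left(c \right)} = 2 - c^{2}$
$T{\left(6 \right)} M{\left(-4 - 4 \right)} \left(-12\right) = 2 \cdot 6 \left(1 + 6\right) \left(2 - \left(-4 - 4\right)^{2}\right) \left(-12\right) = 2 \cdot 6 \cdot 7 \left(2 - \left(-4 - 4\right)^{2}\right) \left(-12\right) = 84 \left(2 - \left(-8\right)^{2}\right) \left(-12\right) = 84 \left(2 - 64\right) \left(-12\right) = 84 \left(-62\right) \left(-12\right) = \left(-5208\right) \left(-12\right) = 62496$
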